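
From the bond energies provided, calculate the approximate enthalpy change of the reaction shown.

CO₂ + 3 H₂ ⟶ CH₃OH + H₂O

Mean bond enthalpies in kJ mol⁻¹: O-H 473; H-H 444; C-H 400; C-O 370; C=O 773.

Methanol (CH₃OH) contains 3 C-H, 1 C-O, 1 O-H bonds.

ΔH ≈ −111 kJ

Bonds broken (reactants):
  C=O: 2 × 773 = 1546
  H-H: 3 × 444 = 1332
  Σ(broken) = 2878 kJ
Bonds formed (products):
  C-H: 3 × 400 = 1200
  C-O: 1 × 370 = 370
  O-H: 3 × 473 = 1419
  Σ(formed) = 2989 kJ
ΔH = Σ(broken) − Σ(formed) = 2878 − 2989 = −111 kJ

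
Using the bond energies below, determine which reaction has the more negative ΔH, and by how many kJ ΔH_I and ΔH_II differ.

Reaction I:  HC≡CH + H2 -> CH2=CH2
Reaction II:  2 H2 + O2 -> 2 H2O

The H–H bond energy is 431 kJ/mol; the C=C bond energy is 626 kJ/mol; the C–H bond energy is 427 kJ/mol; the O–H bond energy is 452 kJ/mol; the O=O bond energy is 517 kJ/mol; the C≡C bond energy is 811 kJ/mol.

Reaction II, by 191 kJ

Reaction I:
  Bonds broken (reactants):
    C≡C: 1 × 811 = 811
    C–H: 2 × 427 = 854
    H–H: 1 × 431 = 431
    Σ(broken) = 2096 kJ
  Bonds formed (products):
    C–H: 4 × 427 = 1708
    C=C: 1 × 626 = 626
    Σ(formed) = 2334 kJ
  ΔH_I = 2096 − 2334 = −238 kJ
Reaction II:
  Bonds broken (reactants):
    H–H: 2 × 431 = 862
    O=O: 1 × 517 = 517
    Σ(broken) = 1379 kJ
  Bonds formed (products):
    O–H: 4 × 452 = 1808
    Σ(formed) = 1808 kJ
  ΔH_II = 1379 − 1808 = −429 kJ
ΔH_I − ΔH_II = +191 kJ, so reaction II has the more negative ΔH; |ΔH_I − ΔH_II| = 191 kJ.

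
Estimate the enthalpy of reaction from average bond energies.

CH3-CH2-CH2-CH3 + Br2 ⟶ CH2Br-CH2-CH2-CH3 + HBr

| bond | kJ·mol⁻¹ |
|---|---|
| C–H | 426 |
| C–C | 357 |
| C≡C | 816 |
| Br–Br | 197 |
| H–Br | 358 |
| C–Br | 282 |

Bonds broken (reactants):
  Br–Br: 1 × 197 = 197
  C–C: 3 × 357 = 1071
  C–H: 10 × 426 = 4260
  Σ(broken) = 5528 kJ
Bonds formed (products):
  C–Br: 1 × 282 = 282
  C–C: 3 × 357 = 1071
  C–H: 9 × 426 = 3834
  H–Br: 1 × 358 = 358
  Σ(formed) = 5545 kJ
ΔH = Σ(broken) − Σ(formed) = 5528 − 5545 = −17 kJ

ΔH ≈ −17 kJ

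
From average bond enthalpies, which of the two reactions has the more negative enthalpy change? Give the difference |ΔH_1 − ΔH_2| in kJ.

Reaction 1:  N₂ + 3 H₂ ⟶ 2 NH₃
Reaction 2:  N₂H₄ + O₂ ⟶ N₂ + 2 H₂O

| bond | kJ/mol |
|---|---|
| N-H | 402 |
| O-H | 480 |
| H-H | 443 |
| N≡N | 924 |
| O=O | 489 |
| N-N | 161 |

Reaction 2, by 427 kJ

Reaction 1:
  Bonds broken (reactants):
    H-H: 3 × 443 = 1329
    N≡N: 1 × 924 = 924
    Σ(broken) = 2253 kJ
  Bonds formed (products):
    N-H: 6 × 402 = 2412
    Σ(formed) = 2412 kJ
  ΔH_1 = 2253 − 2412 = −159 kJ
Reaction 2:
  Bonds broken (reactants):
    N-H: 4 × 402 = 1608
    N-N: 1 × 161 = 161
    O=O: 1 × 489 = 489
    Σ(broken) = 2258 kJ
  Bonds formed (products):
    N≡N: 1 × 924 = 924
    O-H: 4 × 480 = 1920
    Σ(formed) = 2844 kJ
  ΔH_2 = 2258 − 2844 = −586 kJ
ΔH_1 − ΔH_2 = +427 kJ, so reaction 2 has the more negative ΔH; |ΔH_1 − ΔH_2| = 427 kJ.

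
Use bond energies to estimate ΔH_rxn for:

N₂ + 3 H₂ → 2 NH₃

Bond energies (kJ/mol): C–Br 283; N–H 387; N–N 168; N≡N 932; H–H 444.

ΔH ≈ −58 kJ

Bonds broken (reactants):
  H–H: 3 × 444 = 1332
  N≡N: 1 × 932 = 932
  Σ(broken) = 2264 kJ
Bonds formed (products):
  N–H: 6 × 387 = 2322
  Σ(formed) = 2322 kJ
ΔH = Σ(broken) − Σ(formed) = 2264 − 2322 = −58 kJ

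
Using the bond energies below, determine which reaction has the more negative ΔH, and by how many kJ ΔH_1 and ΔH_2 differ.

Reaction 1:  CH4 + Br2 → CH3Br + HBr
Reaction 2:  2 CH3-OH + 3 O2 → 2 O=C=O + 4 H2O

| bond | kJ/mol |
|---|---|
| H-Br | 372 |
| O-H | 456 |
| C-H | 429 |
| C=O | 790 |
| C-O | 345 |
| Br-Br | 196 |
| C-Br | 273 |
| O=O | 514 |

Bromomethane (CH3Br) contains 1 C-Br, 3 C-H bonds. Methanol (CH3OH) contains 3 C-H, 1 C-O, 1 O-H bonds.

Reaction 2, by 1070 kJ

Reaction 1:
  Bonds broken (reactants):
    Br-Br: 1 × 196 = 196
    C-H: 4 × 429 = 1716
    Σ(broken) = 1912 kJ
  Bonds formed (products):
    C-Br: 1 × 273 = 273
    C-H: 3 × 429 = 1287
    H-Br: 1 × 372 = 372
    Σ(formed) = 1932 kJ
  ΔH_1 = 1912 − 1932 = −20 kJ
Reaction 2:
  Bonds broken (reactants):
    C-H: 6 × 429 = 2574
    C-O: 2 × 345 = 690
    O-H: 2 × 456 = 912
    O=O: 3 × 514 = 1542
    Σ(broken) = 5718 kJ
  Bonds formed (products):
    C=O: 4 × 790 = 3160
    O-H: 8 × 456 = 3648
    Σ(formed) = 6808 kJ
  ΔH_2 = 5718 − 6808 = −1090 kJ
ΔH_1 − ΔH_2 = +1070 kJ, so reaction 2 has the more negative ΔH; |ΔH_1 − ΔH_2| = 1070 kJ.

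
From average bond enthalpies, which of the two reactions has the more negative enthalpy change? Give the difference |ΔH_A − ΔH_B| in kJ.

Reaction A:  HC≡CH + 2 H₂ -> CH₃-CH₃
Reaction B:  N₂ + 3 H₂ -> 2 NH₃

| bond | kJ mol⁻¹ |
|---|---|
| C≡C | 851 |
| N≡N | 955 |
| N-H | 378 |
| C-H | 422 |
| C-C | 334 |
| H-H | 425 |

Reaction A:
  Bonds broken (reactants):
    C≡C: 1 × 851 = 851
    C-H: 2 × 422 = 844
    H-H: 2 × 425 = 850
    Σ(broken) = 2545 kJ
  Bonds formed (products):
    C-C: 1 × 334 = 334
    C-H: 6 × 422 = 2532
    Σ(formed) = 2866 kJ
  ΔH_A = 2545 − 2866 = −321 kJ
Reaction B:
  Bonds broken (reactants):
    H-H: 3 × 425 = 1275
    N≡N: 1 × 955 = 955
    Σ(broken) = 2230 kJ
  Bonds formed (products):
    N-H: 6 × 378 = 2268
    Σ(formed) = 2268 kJ
  ΔH_B = 2230 − 2268 = −38 kJ
ΔH_A − ΔH_B = −283 kJ, so reaction A has the more negative ΔH; |ΔH_A − ΔH_B| = 283 kJ.

Reaction A, by 283 kJ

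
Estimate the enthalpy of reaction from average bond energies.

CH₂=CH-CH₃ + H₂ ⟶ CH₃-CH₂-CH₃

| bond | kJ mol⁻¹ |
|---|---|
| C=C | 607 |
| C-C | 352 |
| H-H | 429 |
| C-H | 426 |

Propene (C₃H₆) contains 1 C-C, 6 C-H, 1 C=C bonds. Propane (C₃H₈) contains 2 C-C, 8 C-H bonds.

ΔH ≈ −168 kJ

Bonds broken (reactants):
  C-C: 1 × 352 = 352
  C-H: 6 × 426 = 2556
  C=C: 1 × 607 = 607
  H-H: 1 × 429 = 429
  Σ(broken) = 3944 kJ
Bonds formed (products):
  C-C: 2 × 352 = 704
  C-H: 8 × 426 = 3408
  Σ(formed) = 4112 kJ
ΔH = Σ(broken) − Σ(formed) = 3944 − 4112 = −168 kJ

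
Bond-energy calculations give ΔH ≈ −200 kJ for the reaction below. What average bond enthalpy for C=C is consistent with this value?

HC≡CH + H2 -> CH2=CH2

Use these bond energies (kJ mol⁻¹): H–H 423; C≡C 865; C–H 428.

D(C=C) ≈ 632 kJ/mol

Let D be the C=C bond energy.
Σ(broken) = 1×865 + 2×428 + 1×423 = 2144
Σ(formed) = 4×428 + 1×D = 1712 + D
ΔH = Σ(broken) − Σ(formed) = (2144) − (1712 + D) = +432 − D
Setting this equal to −200 kJ gives D = 632 kJ/mol.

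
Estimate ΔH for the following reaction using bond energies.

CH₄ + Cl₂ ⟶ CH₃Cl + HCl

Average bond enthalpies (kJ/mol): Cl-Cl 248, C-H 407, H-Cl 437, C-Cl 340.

ΔH ≈ −122 kJ

Bonds broken (reactants):
  C-H: 4 × 407 = 1628
  Cl-Cl: 1 × 248 = 248
  Σ(broken) = 1876 kJ
Bonds formed (products):
  C-Cl: 1 × 340 = 340
  C-H: 3 × 407 = 1221
  H-Cl: 1 × 437 = 437
  Σ(formed) = 1998 kJ
ΔH = Σ(broken) − Σ(formed) = 1876 − 1998 = −122 kJ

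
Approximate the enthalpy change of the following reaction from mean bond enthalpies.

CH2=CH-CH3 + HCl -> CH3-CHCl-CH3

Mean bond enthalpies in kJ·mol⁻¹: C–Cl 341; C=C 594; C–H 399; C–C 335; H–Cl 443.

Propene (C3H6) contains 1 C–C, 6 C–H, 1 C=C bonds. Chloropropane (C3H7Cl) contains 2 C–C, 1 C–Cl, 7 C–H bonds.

Bonds broken (reactants):
  C–C: 1 × 335 = 335
  C–H: 6 × 399 = 2394
  C=C: 1 × 594 = 594
  H–Cl: 1 × 443 = 443
  Σ(broken) = 3766 kJ
Bonds formed (products):
  C–C: 2 × 335 = 670
  C–Cl: 1 × 341 = 341
  C–H: 7 × 399 = 2793
  Σ(formed) = 3804 kJ
ΔH = Σ(broken) − Σ(formed) = 3766 − 3804 = −38 kJ

ΔH ≈ −38 kJ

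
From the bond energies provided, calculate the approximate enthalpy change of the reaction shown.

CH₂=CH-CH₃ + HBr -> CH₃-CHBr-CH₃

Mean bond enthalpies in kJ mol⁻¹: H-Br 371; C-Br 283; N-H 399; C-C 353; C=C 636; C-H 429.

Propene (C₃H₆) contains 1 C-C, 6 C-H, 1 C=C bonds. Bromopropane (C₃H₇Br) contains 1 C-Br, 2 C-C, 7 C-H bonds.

Bonds broken (reactants):
  C-C: 1 × 353 = 353
  C-H: 6 × 429 = 2574
  C=C: 1 × 636 = 636
  H-Br: 1 × 371 = 371
  Σ(broken) = 3934 kJ
Bonds formed (products):
  C-Br: 1 × 283 = 283
  C-C: 2 × 353 = 706
  C-H: 7 × 429 = 3003
  Σ(formed) = 3992 kJ
ΔH = Σ(broken) − Σ(formed) = 3934 − 3992 = −58 kJ

ΔH ≈ −58 kJ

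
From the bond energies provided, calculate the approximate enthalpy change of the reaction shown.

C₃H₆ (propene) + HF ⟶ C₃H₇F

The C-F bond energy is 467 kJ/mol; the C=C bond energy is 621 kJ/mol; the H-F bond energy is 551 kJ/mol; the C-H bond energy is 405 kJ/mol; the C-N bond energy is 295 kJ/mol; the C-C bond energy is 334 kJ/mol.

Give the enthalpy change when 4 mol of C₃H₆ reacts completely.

ΔH = −136 kJ

Bonds broken (reactants):
  C-C: 1 × 334 = 334
  C-H: 6 × 405 = 2430
  C=C: 1 × 621 = 621
  H-F: 1 × 551 = 551
  Σ(broken) = 3936 kJ
Bonds formed (products):
  C-C: 2 × 334 = 668
  C-F: 1 × 467 = 467
  C-H: 7 × 405 = 2835
  Σ(formed) = 3970 kJ
ΔH = Σ(broken) − Σ(formed) = 3936 − 3970 = −34 kJ
For 4× the reaction as written: 4 × (−34) = −136 kJ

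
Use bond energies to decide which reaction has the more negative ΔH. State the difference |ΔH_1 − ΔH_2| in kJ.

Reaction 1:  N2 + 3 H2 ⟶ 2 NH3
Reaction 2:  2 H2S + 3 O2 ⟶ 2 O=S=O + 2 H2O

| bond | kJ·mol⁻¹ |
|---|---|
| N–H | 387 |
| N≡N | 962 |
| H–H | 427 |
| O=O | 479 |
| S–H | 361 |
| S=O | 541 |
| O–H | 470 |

Reaction 2, by 1084 kJ

Reaction 1:
  Bonds broken (reactants):
    H–H: 3 × 427 = 1281
    N≡N: 1 × 962 = 962
    Σ(broken) = 2243 kJ
  Bonds formed (products):
    N–H: 6 × 387 = 2322
    Σ(formed) = 2322 kJ
  ΔH_1 = 2243 − 2322 = −79 kJ
Reaction 2:
  Bonds broken (reactants):
    O=O: 3 × 479 = 1437
    S–H: 4 × 361 = 1444
    Σ(broken) = 2881 kJ
  Bonds formed (products):
    O–H: 4 × 470 = 1880
    S=O: 4 × 541 = 2164
    Σ(formed) = 4044 kJ
  ΔH_2 = 2881 − 4044 = −1163 kJ
ΔH_1 − ΔH_2 = +1084 kJ, so reaction 2 has the more negative ΔH; |ΔH_1 − ΔH_2| = 1084 kJ.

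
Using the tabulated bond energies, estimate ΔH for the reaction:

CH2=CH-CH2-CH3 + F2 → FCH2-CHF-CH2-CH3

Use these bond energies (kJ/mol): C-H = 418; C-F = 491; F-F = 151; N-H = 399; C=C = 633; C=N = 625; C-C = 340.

Bonds broken (reactants):
  C-C: 2 × 340 = 680
  C-H: 8 × 418 = 3344
  C=C: 1 × 633 = 633
  F-F: 1 × 151 = 151
  Σ(broken) = 4808 kJ
Bonds formed (products):
  C-C: 3 × 340 = 1020
  C-F: 2 × 491 = 982
  C-H: 8 × 418 = 3344
  Σ(formed) = 5346 kJ
ΔH = Σ(broken) − Σ(formed) = 4808 − 5346 = −538 kJ

ΔH ≈ −538 kJ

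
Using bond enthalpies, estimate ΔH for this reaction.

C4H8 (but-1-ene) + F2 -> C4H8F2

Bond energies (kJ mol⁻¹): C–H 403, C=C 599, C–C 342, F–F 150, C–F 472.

ΔH ≈ −537 kJ

Bonds broken (reactants):
  C–C: 2 × 342 = 684
  C–H: 8 × 403 = 3224
  C=C: 1 × 599 = 599
  F–F: 1 × 150 = 150
  Σ(broken) = 4657 kJ
Bonds formed (products):
  C–C: 3 × 342 = 1026
  C–F: 2 × 472 = 944
  C–H: 8 × 403 = 3224
  Σ(formed) = 5194 kJ
ΔH = Σ(broken) − Σ(formed) = 4657 − 5194 = −537 kJ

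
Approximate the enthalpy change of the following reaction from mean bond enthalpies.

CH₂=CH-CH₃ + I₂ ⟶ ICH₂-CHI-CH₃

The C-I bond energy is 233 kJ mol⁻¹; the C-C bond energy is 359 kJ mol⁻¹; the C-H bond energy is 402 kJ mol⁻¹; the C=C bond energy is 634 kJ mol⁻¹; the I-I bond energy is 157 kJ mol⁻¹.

Bonds broken (reactants):
  C-C: 1 × 359 = 359
  C-H: 6 × 402 = 2412
  C=C: 1 × 634 = 634
  I-I: 1 × 157 = 157
  Σ(broken) = 3562 kJ
Bonds formed (products):
  C-C: 2 × 359 = 718
  C-H: 6 × 402 = 2412
  C-I: 2 × 233 = 466
  Σ(formed) = 3596 kJ
ΔH = Σ(broken) − Σ(formed) = 3562 − 3596 = −34 kJ

ΔH ≈ −34 kJ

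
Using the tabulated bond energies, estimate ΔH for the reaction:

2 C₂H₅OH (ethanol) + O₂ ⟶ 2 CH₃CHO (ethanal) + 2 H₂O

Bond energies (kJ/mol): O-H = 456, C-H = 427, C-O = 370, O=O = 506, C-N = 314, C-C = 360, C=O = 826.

Bonds broken (reactants):
  C-C: 2 × 360 = 720
  C-H: 10 × 427 = 4270
  C-O: 2 × 370 = 740
  O-H: 2 × 456 = 912
  O=O: 1 × 506 = 506
  Σ(broken) = 7148 kJ
Bonds formed (products):
  C-C: 2 × 360 = 720
  C-H: 8 × 427 = 3416
  C=O: 2 × 826 = 1652
  O-H: 4 × 456 = 1824
  Σ(formed) = 7612 kJ
ΔH = Σ(broken) − Σ(formed) = 7148 − 7612 = −464 kJ

ΔH ≈ −464 kJ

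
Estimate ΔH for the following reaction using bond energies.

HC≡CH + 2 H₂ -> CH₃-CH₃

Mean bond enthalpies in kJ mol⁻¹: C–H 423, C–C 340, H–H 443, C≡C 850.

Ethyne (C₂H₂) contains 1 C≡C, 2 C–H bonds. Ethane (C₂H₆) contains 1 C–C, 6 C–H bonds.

Bonds broken (reactants):
  C≡C: 1 × 850 = 850
  C–H: 2 × 423 = 846
  H–H: 2 × 443 = 886
  Σ(broken) = 2582 kJ
Bonds formed (products):
  C–C: 1 × 340 = 340
  C–H: 6 × 423 = 2538
  Σ(formed) = 2878 kJ
ΔH = Σ(broken) − Σ(formed) = 2582 − 2878 = −296 kJ

ΔH ≈ −296 kJ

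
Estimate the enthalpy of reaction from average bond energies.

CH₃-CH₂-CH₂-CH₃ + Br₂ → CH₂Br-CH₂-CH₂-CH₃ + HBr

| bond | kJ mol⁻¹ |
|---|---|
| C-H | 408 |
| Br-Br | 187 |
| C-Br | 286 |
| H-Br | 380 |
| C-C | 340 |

Bonds broken (reactants):
  Br-Br: 1 × 187 = 187
  C-C: 3 × 340 = 1020
  C-H: 10 × 408 = 4080
  Σ(broken) = 5287 kJ
Bonds formed (products):
  C-Br: 1 × 286 = 286
  C-C: 3 × 340 = 1020
  C-H: 9 × 408 = 3672
  H-Br: 1 × 380 = 380
  Σ(formed) = 5358 kJ
ΔH = Σ(broken) − Σ(formed) = 5287 − 5358 = −71 kJ

ΔH ≈ −71 kJ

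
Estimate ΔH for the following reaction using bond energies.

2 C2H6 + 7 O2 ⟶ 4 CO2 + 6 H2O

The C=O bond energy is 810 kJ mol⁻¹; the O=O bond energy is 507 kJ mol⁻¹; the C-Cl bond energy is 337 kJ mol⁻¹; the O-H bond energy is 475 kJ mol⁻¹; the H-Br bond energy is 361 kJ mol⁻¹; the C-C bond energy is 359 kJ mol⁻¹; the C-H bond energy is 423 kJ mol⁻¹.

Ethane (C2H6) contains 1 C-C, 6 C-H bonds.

Bonds broken (reactants):
  C-C: 2 × 359 = 718
  C-H: 12 × 423 = 5076
  O=O: 7 × 507 = 3549
  Σ(broken) = 9343 kJ
Bonds formed (products):
  C=O: 8 × 810 = 6480
  O-H: 12 × 475 = 5700
  Σ(formed) = 12180 kJ
ΔH = Σ(broken) − Σ(formed) = 9343 − 12180 = −2837 kJ

ΔH ≈ −2837 kJ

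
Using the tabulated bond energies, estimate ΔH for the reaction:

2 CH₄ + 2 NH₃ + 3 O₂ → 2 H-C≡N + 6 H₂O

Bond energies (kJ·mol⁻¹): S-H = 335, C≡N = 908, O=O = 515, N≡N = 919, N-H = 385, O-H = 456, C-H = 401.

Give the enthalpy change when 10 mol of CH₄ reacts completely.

Bonds broken (reactants):
  C-H: 8 × 401 = 3208
  N-H: 6 × 385 = 2310
  O=O: 3 × 515 = 1545
  Σ(broken) = 7063 kJ
Bonds formed (products):
  C≡N: 2 × 908 = 1816
  C-H: 2 × 401 = 802
  O-H: 12 × 456 = 5472
  Σ(formed) = 8090 kJ
ΔH = Σ(broken) − Σ(formed) = 7063 − 8090 = −1027 kJ
For 5× the reaction as written: 5 × (−1027) = −5135 kJ

ΔH = −5135 kJ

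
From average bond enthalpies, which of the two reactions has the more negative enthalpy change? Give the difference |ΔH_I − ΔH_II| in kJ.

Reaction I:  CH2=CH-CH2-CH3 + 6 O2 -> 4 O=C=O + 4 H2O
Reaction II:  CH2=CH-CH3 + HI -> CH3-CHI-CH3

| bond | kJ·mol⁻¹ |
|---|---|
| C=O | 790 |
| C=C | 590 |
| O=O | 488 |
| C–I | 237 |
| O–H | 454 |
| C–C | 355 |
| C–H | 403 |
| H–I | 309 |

Reaction I, by 2404 kJ

Reaction I:
  Bonds broken (reactants):
    C–C: 2 × 355 = 710
    C–H: 8 × 403 = 3224
    C=C: 1 × 590 = 590
    O=O: 6 × 488 = 2928
    Σ(broken) = 7452 kJ
  Bonds formed (products):
    C=O: 8 × 790 = 6320
    O–H: 8 × 454 = 3632
    Σ(formed) = 9952 kJ
  ΔH_I = 7452 − 9952 = −2500 kJ
Reaction II:
  Bonds broken (reactants):
    C–C: 1 × 355 = 355
    C–H: 6 × 403 = 2418
    C=C: 1 × 590 = 590
    H–I: 1 × 309 = 309
    Σ(broken) = 3672 kJ
  Bonds formed (products):
    C–C: 2 × 355 = 710
    C–H: 7 × 403 = 2821
    C–I: 1 × 237 = 237
    Σ(formed) = 3768 kJ
  ΔH_II = 3672 − 3768 = −96 kJ
ΔH_I − ΔH_II = −2404 kJ, so reaction I has the more negative ΔH; |ΔH_I − ΔH_II| = 2404 kJ.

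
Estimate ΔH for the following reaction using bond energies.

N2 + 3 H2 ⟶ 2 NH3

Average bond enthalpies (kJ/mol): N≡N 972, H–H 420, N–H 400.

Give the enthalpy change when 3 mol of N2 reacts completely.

Bonds broken (reactants):
  H–H: 3 × 420 = 1260
  N≡N: 1 × 972 = 972
  Σ(broken) = 2232 kJ
Bonds formed (products):
  N–H: 6 × 400 = 2400
  Σ(formed) = 2400 kJ
ΔH = Σ(broken) − Σ(formed) = 2232 − 2400 = −168 kJ
For 3× the reaction as written: 3 × (−168) = −504 kJ

ΔH = −504 kJ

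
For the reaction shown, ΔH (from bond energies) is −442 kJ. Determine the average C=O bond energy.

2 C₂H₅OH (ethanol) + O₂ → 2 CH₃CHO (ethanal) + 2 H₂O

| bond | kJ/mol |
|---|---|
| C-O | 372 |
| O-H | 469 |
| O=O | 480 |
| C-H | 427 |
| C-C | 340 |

Let D be the C=O bond energy.
Σ(broken) = 2×340 + 10×427 + 2×372 + 2×469 + 1×480 = 7112
Σ(formed) = 2×340 + 8×427 + 2×D + 4×469 = 5972 + 2D
ΔH = Σ(broken) − Σ(formed) = (7112) − (5972 + 2D) = +1140 − 2D
Setting this equal to −442 kJ gives 2D = 1582, so D = 791 kJ/mol.

D(C=O) ≈ 791 kJ/mol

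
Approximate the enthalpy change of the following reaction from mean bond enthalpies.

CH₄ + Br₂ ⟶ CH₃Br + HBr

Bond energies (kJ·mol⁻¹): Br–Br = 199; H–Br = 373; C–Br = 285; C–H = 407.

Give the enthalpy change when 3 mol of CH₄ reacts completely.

ΔH = −156 kJ

Bonds broken (reactants):
  Br–Br: 1 × 199 = 199
  C–H: 4 × 407 = 1628
  Σ(broken) = 1827 kJ
Bonds formed (products):
  C–Br: 1 × 285 = 285
  C–H: 3 × 407 = 1221
  H–Br: 1 × 373 = 373
  Σ(formed) = 1879 kJ
ΔH = Σ(broken) − Σ(formed) = 1827 − 1879 = −52 kJ
For 3× the reaction as written: 3 × (−52) = −156 kJ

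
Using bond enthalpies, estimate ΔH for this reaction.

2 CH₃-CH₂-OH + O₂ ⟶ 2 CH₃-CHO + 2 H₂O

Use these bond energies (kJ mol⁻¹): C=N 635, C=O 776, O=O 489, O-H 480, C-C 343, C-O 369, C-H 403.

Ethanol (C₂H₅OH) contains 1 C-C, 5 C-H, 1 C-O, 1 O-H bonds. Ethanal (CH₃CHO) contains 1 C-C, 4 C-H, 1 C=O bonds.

ΔH ≈ −479 kJ

Bonds broken (reactants):
  C-C: 2 × 343 = 686
  C-H: 10 × 403 = 4030
  C-O: 2 × 369 = 738
  O-H: 2 × 480 = 960
  O=O: 1 × 489 = 489
  Σ(broken) = 6903 kJ
Bonds formed (products):
  C-C: 2 × 343 = 686
  C-H: 8 × 403 = 3224
  C=O: 2 × 776 = 1552
  O-H: 4 × 480 = 1920
  Σ(formed) = 7382 kJ
ΔH = Σ(broken) − Σ(formed) = 6903 − 7382 = −479 kJ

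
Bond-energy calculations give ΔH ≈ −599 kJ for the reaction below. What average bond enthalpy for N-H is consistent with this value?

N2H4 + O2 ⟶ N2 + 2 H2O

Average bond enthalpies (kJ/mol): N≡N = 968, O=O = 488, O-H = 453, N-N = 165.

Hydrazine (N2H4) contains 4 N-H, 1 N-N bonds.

Let D be the N-H bond energy.
Σ(broken) = 4×D + 1×165 + 1×488 = 653 + 4D
Σ(formed) = 1×968 + 4×453 = 2780
ΔH = Σ(broken) − Σ(formed) = (653 + 4D) − (2780) = −2127 + 4D
Setting this equal to −599 kJ gives 4D = 1528, so D = 382 kJ/mol.

D(N-H) ≈ 382 kJ/mol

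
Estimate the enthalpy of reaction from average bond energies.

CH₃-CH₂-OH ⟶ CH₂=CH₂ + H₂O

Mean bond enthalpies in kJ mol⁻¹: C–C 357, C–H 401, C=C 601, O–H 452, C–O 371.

ΔH ≈ +76 kJ

Bonds broken (reactants):
  C–C: 1 × 357 = 357
  C–H: 5 × 401 = 2005
  C–O: 1 × 371 = 371
  O–H: 1 × 452 = 452
  Σ(broken) = 3185 kJ
Bonds formed (products):
  C–H: 4 × 401 = 1604
  C=C: 1 × 601 = 601
  O–H: 2 × 452 = 904
  Σ(formed) = 3109 kJ
ΔH = Σ(broken) − Σ(formed) = 3185 − 3109 = +76 kJ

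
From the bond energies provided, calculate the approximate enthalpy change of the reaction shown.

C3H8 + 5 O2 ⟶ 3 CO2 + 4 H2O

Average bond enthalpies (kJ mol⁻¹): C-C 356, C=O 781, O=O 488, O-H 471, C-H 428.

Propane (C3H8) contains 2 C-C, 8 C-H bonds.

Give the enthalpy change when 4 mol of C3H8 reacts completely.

ΔH = −7512 kJ

Bonds broken (reactants):
  C-C: 2 × 356 = 712
  C-H: 8 × 428 = 3424
  O=O: 5 × 488 = 2440
  Σ(broken) = 6576 kJ
Bonds formed (products):
  C=O: 6 × 781 = 4686
  O-H: 8 × 471 = 3768
  Σ(formed) = 8454 kJ
ΔH = Σ(broken) − Σ(formed) = 6576 − 8454 = −1878 kJ
For 4× the reaction as written: 4 × (−1878) = −7512 kJ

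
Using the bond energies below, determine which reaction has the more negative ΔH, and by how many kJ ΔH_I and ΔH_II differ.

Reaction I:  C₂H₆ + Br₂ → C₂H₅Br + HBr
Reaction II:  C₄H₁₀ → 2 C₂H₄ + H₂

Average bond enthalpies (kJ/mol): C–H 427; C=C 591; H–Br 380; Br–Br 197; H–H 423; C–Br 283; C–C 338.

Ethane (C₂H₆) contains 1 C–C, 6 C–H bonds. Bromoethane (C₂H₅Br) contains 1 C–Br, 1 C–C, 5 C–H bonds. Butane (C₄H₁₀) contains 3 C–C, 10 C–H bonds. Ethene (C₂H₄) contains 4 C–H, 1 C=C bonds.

Reaction I:
  Bonds broken (reactants):
    Br–Br: 1 × 197 = 197
    C–C: 1 × 338 = 338
    C–H: 6 × 427 = 2562
    Σ(broken) = 3097 kJ
  Bonds formed (products):
    C–Br: 1 × 283 = 283
    C–C: 1 × 338 = 338
    C–H: 5 × 427 = 2135
    H–Br: 1 × 380 = 380
    Σ(formed) = 3136 kJ
  ΔH_I = 3097 − 3136 = −39 kJ
Reaction II:
  Bonds broken (reactants):
    C–C: 3 × 338 = 1014
    C–H: 10 × 427 = 4270
    Σ(broken) = 5284 kJ
  Bonds formed (products):
    C–H: 8 × 427 = 3416
    C=C: 2 × 591 = 1182
    H–H: 1 × 423 = 423
    Σ(formed) = 5021 kJ
  ΔH_II = 5284 − 5021 = +263 kJ
ΔH_I − ΔH_II = −302 kJ, so reaction I has the more negative ΔH; |ΔH_I − ΔH_II| = 302 kJ.

Reaction I, by 302 kJ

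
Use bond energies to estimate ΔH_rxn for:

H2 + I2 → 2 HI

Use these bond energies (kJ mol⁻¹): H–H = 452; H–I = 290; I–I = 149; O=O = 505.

ΔH ≈ +21 kJ

Bonds broken (reactants):
  H–H: 1 × 452 = 452
  I–I: 1 × 149 = 149
  Σ(broken) = 601 kJ
Bonds formed (products):
  H–I: 2 × 290 = 580
  Σ(formed) = 580 kJ
ΔH = Σ(broken) − Σ(formed) = 601 − 580 = +21 kJ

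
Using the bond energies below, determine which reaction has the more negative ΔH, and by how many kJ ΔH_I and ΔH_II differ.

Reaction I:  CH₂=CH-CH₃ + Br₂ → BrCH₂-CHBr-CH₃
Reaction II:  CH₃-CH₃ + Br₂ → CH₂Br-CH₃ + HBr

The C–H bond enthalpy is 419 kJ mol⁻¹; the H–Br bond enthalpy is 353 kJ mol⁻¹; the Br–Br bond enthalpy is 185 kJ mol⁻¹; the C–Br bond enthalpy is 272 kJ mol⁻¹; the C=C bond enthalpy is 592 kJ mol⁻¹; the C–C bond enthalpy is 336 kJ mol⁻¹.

Reaction I, by 82 kJ

Reaction I:
  Bonds broken (reactants):
    Br–Br: 1 × 185 = 185
    C–C: 1 × 336 = 336
    C–H: 6 × 419 = 2514
    C=C: 1 × 592 = 592
    Σ(broken) = 3627 kJ
  Bonds formed (products):
    C–Br: 2 × 272 = 544
    C–C: 2 × 336 = 672
    C–H: 6 × 419 = 2514
    Σ(formed) = 3730 kJ
  ΔH_I = 3627 − 3730 = −103 kJ
Reaction II:
  Bonds broken (reactants):
    Br–Br: 1 × 185 = 185
    C–C: 1 × 336 = 336
    C–H: 6 × 419 = 2514
    Σ(broken) = 3035 kJ
  Bonds formed (products):
    C–Br: 1 × 272 = 272
    C–C: 1 × 336 = 336
    C–H: 5 × 419 = 2095
    H–Br: 1 × 353 = 353
    Σ(formed) = 3056 kJ
  ΔH_II = 3035 − 3056 = −21 kJ
ΔH_I − ΔH_II = −82 kJ, so reaction I has the more negative ΔH; |ΔH_I − ΔH_II| = 82 kJ.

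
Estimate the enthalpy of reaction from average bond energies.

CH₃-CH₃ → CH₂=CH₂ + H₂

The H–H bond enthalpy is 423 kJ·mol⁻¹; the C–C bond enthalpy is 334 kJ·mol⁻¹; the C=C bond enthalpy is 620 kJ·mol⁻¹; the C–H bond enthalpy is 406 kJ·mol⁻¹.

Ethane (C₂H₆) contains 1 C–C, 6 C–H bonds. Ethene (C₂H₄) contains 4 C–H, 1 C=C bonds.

Bonds broken (reactants):
  C–C: 1 × 334 = 334
  C–H: 6 × 406 = 2436
  Σ(broken) = 2770 kJ
Bonds formed (products):
  C–H: 4 × 406 = 1624
  C=C: 1 × 620 = 620
  H–H: 1 × 423 = 423
  Σ(formed) = 2667 kJ
ΔH = Σ(broken) − Σ(formed) = 2770 − 2667 = +103 kJ

ΔH ≈ +103 kJ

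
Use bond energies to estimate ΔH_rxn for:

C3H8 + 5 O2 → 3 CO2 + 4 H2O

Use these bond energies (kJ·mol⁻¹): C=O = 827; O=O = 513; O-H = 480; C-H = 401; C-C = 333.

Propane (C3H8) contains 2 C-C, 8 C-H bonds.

ΔH ≈ −2363 kJ

Bonds broken (reactants):
  C-C: 2 × 333 = 666
  C-H: 8 × 401 = 3208
  O=O: 5 × 513 = 2565
  Σ(broken) = 6439 kJ
Bonds formed (products):
  C=O: 6 × 827 = 4962
  O-H: 8 × 480 = 3840
  Σ(formed) = 8802 kJ
ΔH = Σ(broken) − Σ(formed) = 6439 − 8802 = −2363 kJ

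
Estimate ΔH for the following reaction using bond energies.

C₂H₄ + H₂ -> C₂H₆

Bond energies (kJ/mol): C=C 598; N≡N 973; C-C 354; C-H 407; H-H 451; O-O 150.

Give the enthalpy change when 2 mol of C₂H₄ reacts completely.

ΔH = −238 kJ

Bonds broken (reactants):
  C-H: 4 × 407 = 1628
  C=C: 1 × 598 = 598
  H-H: 1 × 451 = 451
  Σ(broken) = 2677 kJ
Bonds formed (products):
  C-C: 1 × 354 = 354
  C-H: 6 × 407 = 2442
  Σ(formed) = 2796 kJ
ΔH = Σ(broken) − Σ(formed) = 2677 − 2796 = −119 kJ
For 2× the reaction as written: 2 × (−119) = −238 kJ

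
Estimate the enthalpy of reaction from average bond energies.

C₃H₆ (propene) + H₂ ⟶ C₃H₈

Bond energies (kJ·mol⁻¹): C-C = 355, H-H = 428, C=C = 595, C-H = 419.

Bonds broken (reactants):
  C-C: 1 × 355 = 355
  C-H: 6 × 419 = 2514
  C=C: 1 × 595 = 595
  H-H: 1 × 428 = 428
  Σ(broken) = 3892 kJ
Bonds formed (products):
  C-C: 2 × 355 = 710
  C-H: 8 × 419 = 3352
  Σ(formed) = 4062 kJ
ΔH = Σ(broken) − Σ(formed) = 3892 − 4062 = −170 kJ

ΔH ≈ −170 kJ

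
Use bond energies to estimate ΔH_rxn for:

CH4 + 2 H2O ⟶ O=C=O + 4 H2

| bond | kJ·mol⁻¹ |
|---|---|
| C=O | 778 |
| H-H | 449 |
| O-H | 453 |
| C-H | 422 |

ΔH ≈ +148 kJ

Bonds broken (reactants):
  C-H: 4 × 422 = 1688
  O-H: 4 × 453 = 1812
  Σ(broken) = 3500 kJ
Bonds formed (products):
  C=O: 2 × 778 = 1556
  H-H: 4 × 449 = 1796
  Σ(formed) = 3352 kJ
ΔH = Σ(broken) − Σ(formed) = 3500 − 3352 = +148 kJ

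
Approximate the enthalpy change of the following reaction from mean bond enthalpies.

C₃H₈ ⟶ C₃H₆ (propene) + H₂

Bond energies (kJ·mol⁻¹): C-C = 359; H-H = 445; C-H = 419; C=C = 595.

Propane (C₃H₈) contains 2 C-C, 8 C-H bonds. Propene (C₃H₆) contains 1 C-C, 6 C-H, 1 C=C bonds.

ΔH ≈ +157 kJ

Bonds broken (reactants):
  C-C: 2 × 359 = 718
  C-H: 8 × 419 = 3352
  Σ(broken) = 4070 kJ
Bonds formed (products):
  C-C: 1 × 359 = 359
  C-H: 6 × 419 = 2514
  C=C: 1 × 595 = 595
  H-H: 1 × 445 = 445
  Σ(formed) = 3913 kJ
ΔH = Σ(broken) − Σ(formed) = 4070 − 3913 = +157 kJ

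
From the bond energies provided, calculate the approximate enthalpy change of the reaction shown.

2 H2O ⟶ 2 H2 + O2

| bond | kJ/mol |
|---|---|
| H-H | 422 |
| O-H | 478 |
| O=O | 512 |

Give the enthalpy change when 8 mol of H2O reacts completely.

Bonds broken (reactants):
  O-H: 4 × 478 = 1912
  Σ(broken) = 1912 kJ
Bonds formed (products):
  H-H: 2 × 422 = 844
  O=O: 1 × 512 = 512
  Σ(formed) = 1356 kJ
ΔH = Σ(broken) − Σ(formed) = 1912 − 1356 = +556 kJ
For 4× the reaction as written: 4 × (+556) = +2224 kJ

ΔH = +2224 kJ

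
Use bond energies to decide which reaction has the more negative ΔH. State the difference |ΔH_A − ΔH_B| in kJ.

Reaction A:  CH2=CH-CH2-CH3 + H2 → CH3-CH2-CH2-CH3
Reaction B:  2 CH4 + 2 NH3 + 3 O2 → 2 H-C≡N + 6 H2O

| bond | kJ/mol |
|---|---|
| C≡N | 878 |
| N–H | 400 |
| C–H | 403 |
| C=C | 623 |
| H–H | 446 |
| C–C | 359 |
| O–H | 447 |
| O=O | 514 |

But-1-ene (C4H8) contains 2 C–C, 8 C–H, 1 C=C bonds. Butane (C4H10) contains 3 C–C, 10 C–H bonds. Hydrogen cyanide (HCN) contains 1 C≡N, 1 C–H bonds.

Reaction B, by 664 kJ

Reaction A:
  Bonds broken (reactants):
    C–C: 2 × 359 = 718
    C–H: 8 × 403 = 3224
    C=C: 1 × 623 = 623
    H–H: 1 × 446 = 446
    Σ(broken) = 5011 kJ
  Bonds formed (products):
    C–C: 3 × 359 = 1077
    C–H: 10 × 403 = 4030
    Σ(formed) = 5107 kJ
  ΔH_A = 5011 − 5107 = −96 kJ
Reaction B:
  Bonds broken (reactants):
    C–H: 8 × 403 = 3224
    N–H: 6 × 400 = 2400
    O=O: 3 × 514 = 1542
    Σ(broken) = 7166 kJ
  Bonds formed (products):
    C≡N: 2 × 878 = 1756
    C–H: 2 × 403 = 806
    O–H: 12 × 447 = 5364
    Σ(formed) = 7926 kJ
  ΔH_B = 7166 − 7926 = −760 kJ
ΔH_A − ΔH_B = +664 kJ, so reaction B has the more negative ΔH; |ΔH_A − ΔH_B| = 664 kJ.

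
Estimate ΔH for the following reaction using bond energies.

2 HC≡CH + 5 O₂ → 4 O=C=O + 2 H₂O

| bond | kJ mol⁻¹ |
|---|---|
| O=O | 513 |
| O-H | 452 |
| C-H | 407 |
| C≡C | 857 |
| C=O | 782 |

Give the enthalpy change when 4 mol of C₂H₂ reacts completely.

ΔH = −4314 kJ

Bonds broken (reactants):
  C≡C: 2 × 857 = 1714
  C-H: 4 × 407 = 1628
  O=O: 5 × 513 = 2565
  Σ(broken) = 5907 kJ
Bonds formed (products):
  C=O: 8 × 782 = 6256
  O-H: 4 × 452 = 1808
  Σ(formed) = 8064 kJ
ΔH = Σ(broken) − Σ(formed) = 5907 − 8064 = −2157 kJ
For 2× the reaction as written: 2 × (−2157) = −4314 kJ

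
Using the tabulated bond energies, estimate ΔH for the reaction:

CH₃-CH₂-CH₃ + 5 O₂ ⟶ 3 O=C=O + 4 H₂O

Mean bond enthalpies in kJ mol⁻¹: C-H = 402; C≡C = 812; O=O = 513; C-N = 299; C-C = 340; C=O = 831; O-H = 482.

Bonds broken (reactants):
  C-C: 2 × 340 = 680
  C-H: 8 × 402 = 3216
  O=O: 5 × 513 = 2565
  Σ(broken) = 6461 kJ
Bonds formed (products):
  C=O: 6 × 831 = 4986
  O-H: 8 × 482 = 3856
  Σ(formed) = 8842 kJ
ΔH = Σ(broken) − Σ(formed) = 6461 − 8842 = −2381 kJ

ΔH ≈ −2381 kJ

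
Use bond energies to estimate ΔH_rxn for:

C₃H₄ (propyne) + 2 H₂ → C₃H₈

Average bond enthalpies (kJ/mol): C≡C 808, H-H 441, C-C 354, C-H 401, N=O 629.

ΔH ≈ −268 kJ

Bonds broken (reactants):
  C≡C: 1 × 808 = 808
  C-C: 1 × 354 = 354
  C-H: 4 × 401 = 1604
  H-H: 2 × 441 = 882
  Σ(broken) = 3648 kJ
Bonds formed (products):
  C-C: 2 × 354 = 708
  C-H: 8 × 401 = 3208
  Σ(formed) = 3916 kJ
ΔH = Σ(broken) − Σ(formed) = 3648 − 3916 = −268 kJ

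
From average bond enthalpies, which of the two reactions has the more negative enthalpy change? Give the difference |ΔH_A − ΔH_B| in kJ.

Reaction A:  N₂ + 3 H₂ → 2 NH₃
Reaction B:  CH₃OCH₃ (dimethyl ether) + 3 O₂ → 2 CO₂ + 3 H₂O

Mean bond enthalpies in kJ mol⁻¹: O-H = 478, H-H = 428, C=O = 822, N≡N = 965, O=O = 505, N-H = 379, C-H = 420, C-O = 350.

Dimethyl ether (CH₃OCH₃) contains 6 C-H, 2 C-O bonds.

Reaction A:
  Bonds broken (reactants):
    H-H: 3 × 428 = 1284
    N≡N: 1 × 965 = 965
    Σ(broken) = 2249 kJ
  Bonds formed (products):
    N-H: 6 × 379 = 2274
    Σ(formed) = 2274 kJ
  ΔH_A = 2249 − 2274 = −25 kJ
Reaction B:
  Bonds broken (reactants):
    C-H: 6 × 420 = 2520
    C-O: 2 × 350 = 700
    O=O: 3 × 505 = 1515
    Σ(broken) = 4735 kJ
  Bonds formed (products):
    C=O: 4 × 822 = 3288
    O-H: 6 × 478 = 2868
    Σ(formed) = 6156 kJ
  ΔH_B = 4735 − 6156 = −1421 kJ
ΔH_A − ΔH_B = +1396 kJ, so reaction B has the more negative ΔH; |ΔH_A − ΔH_B| = 1396 kJ.

Reaction B, by 1396 kJ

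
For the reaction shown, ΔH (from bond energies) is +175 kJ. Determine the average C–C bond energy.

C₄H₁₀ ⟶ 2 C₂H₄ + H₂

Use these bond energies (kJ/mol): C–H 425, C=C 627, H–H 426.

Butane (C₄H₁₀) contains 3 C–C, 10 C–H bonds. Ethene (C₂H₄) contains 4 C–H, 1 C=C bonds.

D(C–C) ≈ 335 kJ/mol

Let D be the C–C bond energy.
Σ(broken) = 3×D + 10×425 = 4250 + 3D
Σ(formed) = 8×425 + 2×627 + 1×426 = 5080
ΔH = Σ(broken) − Σ(formed) = (4250 + 3D) − (5080) = −830 + 3D
Setting this equal to +175 kJ gives 3D = 1005, so D = 335 kJ/mol.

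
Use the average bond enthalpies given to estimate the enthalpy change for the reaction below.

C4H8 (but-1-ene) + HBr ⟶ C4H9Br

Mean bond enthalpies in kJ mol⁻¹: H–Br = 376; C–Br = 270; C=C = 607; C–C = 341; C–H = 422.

Bonds broken (reactants):
  C–C: 2 × 341 = 682
  C–H: 8 × 422 = 3376
  C=C: 1 × 607 = 607
  H–Br: 1 × 376 = 376
  Σ(broken) = 5041 kJ
Bonds formed (products):
  C–Br: 1 × 270 = 270
  C–C: 3 × 341 = 1023
  C–H: 9 × 422 = 3798
  Σ(formed) = 5091 kJ
ΔH = Σ(broken) − Σ(formed) = 5041 − 5091 = −50 kJ

ΔH ≈ −50 kJ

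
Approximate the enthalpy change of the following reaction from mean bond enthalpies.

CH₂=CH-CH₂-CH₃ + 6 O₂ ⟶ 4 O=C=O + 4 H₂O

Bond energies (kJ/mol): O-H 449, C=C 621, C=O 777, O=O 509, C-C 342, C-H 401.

Bonds broken (reactants):
  C-C: 2 × 342 = 684
  C-H: 8 × 401 = 3208
  C=C: 1 × 621 = 621
  O=O: 6 × 509 = 3054
  Σ(broken) = 7567 kJ
Bonds formed (products):
  C=O: 8 × 777 = 6216
  O-H: 8 × 449 = 3592
  Σ(formed) = 9808 kJ
ΔH = Σ(broken) − Σ(formed) = 7567 − 9808 = −2241 kJ

ΔH ≈ −2241 kJ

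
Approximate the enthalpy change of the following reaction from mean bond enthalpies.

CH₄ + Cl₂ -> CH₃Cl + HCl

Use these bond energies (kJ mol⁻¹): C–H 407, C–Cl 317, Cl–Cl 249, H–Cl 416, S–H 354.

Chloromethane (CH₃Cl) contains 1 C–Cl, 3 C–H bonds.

ΔH ≈ −77 kJ

Bonds broken (reactants):
  C–H: 4 × 407 = 1628
  Cl–Cl: 1 × 249 = 249
  Σ(broken) = 1877 kJ
Bonds formed (products):
  C–Cl: 1 × 317 = 317
  C–H: 3 × 407 = 1221
  H–Cl: 1 × 416 = 416
  Σ(formed) = 1954 kJ
ΔH = Σ(broken) − Σ(formed) = 1877 − 1954 = −77 kJ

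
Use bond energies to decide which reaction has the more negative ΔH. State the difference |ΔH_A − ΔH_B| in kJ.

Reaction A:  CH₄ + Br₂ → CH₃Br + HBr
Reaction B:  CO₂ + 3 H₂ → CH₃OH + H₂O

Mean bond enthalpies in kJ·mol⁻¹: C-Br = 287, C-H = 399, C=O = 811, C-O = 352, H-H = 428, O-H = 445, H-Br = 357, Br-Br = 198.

Reaction A, by 69 kJ

Reaction A:
  Bonds broken (reactants):
    Br-Br: 1 × 198 = 198
    C-H: 4 × 399 = 1596
    Σ(broken) = 1794 kJ
  Bonds formed (products):
    C-Br: 1 × 287 = 287
    C-H: 3 × 399 = 1197
    H-Br: 1 × 357 = 357
    Σ(formed) = 1841 kJ
  ΔH_A = 1794 − 1841 = −47 kJ
Reaction B:
  Bonds broken (reactants):
    C=O: 2 × 811 = 1622
    H-H: 3 × 428 = 1284
    Σ(broken) = 2906 kJ
  Bonds formed (products):
    C-H: 3 × 399 = 1197
    C-O: 1 × 352 = 352
    O-H: 3 × 445 = 1335
    Σ(formed) = 2884 kJ
  ΔH_B = 2906 − 2884 = +22 kJ
ΔH_A − ΔH_B = −69 kJ, so reaction A has the more negative ΔH; |ΔH_A − ΔH_B| = 69 kJ.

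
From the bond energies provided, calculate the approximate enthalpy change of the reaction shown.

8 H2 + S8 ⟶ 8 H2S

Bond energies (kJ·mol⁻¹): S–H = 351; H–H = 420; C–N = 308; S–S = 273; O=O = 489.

Bonds broken (reactants):
  H–H: 8 × 420 = 3360
  S–S: 8 × 273 = 2184
  Σ(broken) = 5544 kJ
Bonds formed (products):
  S–H: 16 × 351 = 5616
  Σ(formed) = 5616 kJ
ΔH = Σ(broken) − Σ(formed) = 5544 − 5616 = −72 kJ

ΔH ≈ −72 kJ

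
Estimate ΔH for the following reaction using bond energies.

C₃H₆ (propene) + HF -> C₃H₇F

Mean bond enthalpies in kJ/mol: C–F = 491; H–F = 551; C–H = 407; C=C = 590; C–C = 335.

ΔH ≈ −92 kJ

Bonds broken (reactants):
  C–C: 1 × 335 = 335
  C–H: 6 × 407 = 2442
  C=C: 1 × 590 = 590
  H–F: 1 × 551 = 551
  Σ(broken) = 3918 kJ
Bonds formed (products):
  C–C: 2 × 335 = 670
  C–F: 1 × 491 = 491
  C–H: 7 × 407 = 2849
  Σ(formed) = 4010 kJ
ΔH = Σ(broken) − Σ(formed) = 3918 − 4010 = −92 kJ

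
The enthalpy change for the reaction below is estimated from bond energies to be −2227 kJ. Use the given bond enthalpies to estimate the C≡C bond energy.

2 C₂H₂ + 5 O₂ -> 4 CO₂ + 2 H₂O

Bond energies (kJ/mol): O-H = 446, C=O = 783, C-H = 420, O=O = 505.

D(C≡C) ≈ 808 kJ/mol

Let D be the C≡C bond energy.
Σ(broken) = 2×D + 4×420 + 5×505 = 4205 + 2D
Σ(formed) = 8×783 + 4×446 = 8048
ΔH = Σ(broken) − Σ(formed) = (4205 + 2D) − (8048) = −3843 + 2D
Setting this equal to −2227 kJ gives 2D = 1616, so D = 808 kJ/mol.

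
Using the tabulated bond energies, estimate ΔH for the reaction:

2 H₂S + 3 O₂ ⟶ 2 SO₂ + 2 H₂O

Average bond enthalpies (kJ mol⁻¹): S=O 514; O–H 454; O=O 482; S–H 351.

Bonds broken (reactants):
  O=O: 3 × 482 = 1446
  S–H: 4 × 351 = 1404
  Σ(broken) = 2850 kJ
Bonds formed (products):
  O–H: 4 × 454 = 1816
  S=O: 4 × 514 = 2056
  Σ(formed) = 3872 kJ
ΔH = Σ(broken) − Σ(formed) = 2850 − 3872 = −1022 kJ

ΔH ≈ −1022 kJ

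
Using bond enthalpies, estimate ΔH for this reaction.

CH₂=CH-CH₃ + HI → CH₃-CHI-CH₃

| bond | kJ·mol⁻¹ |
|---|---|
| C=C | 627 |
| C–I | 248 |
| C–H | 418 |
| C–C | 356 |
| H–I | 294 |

ΔH ≈ −101 kJ

Bonds broken (reactants):
  C–C: 1 × 356 = 356
  C–H: 6 × 418 = 2508
  C=C: 1 × 627 = 627
  H–I: 1 × 294 = 294
  Σ(broken) = 3785 kJ
Bonds formed (products):
  C–C: 2 × 356 = 712
  C–H: 7 × 418 = 2926
  C–I: 1 × 248 = 248
  Σ(formed) = 3886 kJ
ΔH = Σ(broken) − Σ(formed) = 3785 − 3886 = −101 kJ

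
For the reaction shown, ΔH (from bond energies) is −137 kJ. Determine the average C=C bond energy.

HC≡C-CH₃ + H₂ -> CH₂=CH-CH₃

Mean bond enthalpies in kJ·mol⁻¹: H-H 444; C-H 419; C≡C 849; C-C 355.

D(C=C) ≈ 592 kJ/mol

Let D be the C=C bond energy.
Σ(broken) = 1×849 + 1×355 + 4×419 + 1×444 = 3324
Σ(formed) = 1×355 + 6×419 + 1×D = 2869 + D
ΔH = Σ(broken) − Σ(formed) = (3324) − (2869 + D) = +455 − D
Setting this equal to −137 kJ gives D = 592 kJ/mol.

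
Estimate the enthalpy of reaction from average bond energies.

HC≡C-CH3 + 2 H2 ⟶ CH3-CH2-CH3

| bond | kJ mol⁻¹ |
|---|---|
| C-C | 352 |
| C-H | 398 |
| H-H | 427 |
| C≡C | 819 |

Bonds broken (reactants):
  C≡C: 1 × 819 = 819
  C-C: 1 × 352 = 352
  C-H: 4 × 398 = 1592
  H-H: 2 × 427 = 854
  Σ(broken) = 3617 kJ
Bonds formed (products):
  C-C: 2 × 352 = 704
  C-H: 8 × 398 = 3184
  Σ(formed) = 3888 kJ
ΔH = Σ(broken) − Σ(formed) = 3617 − 3888 = −271 kJ

ΔH ≈ −271 kJ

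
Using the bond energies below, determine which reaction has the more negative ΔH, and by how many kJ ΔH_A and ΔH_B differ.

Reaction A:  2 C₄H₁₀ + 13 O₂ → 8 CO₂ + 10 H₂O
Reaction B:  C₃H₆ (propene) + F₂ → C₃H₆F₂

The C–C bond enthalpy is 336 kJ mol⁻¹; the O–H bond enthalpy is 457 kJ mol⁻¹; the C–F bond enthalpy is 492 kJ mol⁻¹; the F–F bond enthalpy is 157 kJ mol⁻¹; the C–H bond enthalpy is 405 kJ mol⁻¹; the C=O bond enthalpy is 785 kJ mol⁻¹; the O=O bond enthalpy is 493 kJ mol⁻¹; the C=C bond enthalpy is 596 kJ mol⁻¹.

Reaction A, by 4608 kJ

Reaction A:
  Bonds broken (reactants):
    C–C: 6 × 336 = 2016
    C–H: 20 × 405 = 8100
    O=O: 13 × 493 = 6409
    Σ(broken) = 16525 kJ
  Bonds formed (products):
    C=O: 16 × 785 = 12560
    O–H: 20 × 457 = 9140
    Σ(formed) = 21700 kJ
  ΔH_A = 16525 − 21700 = −5175 kJ
Reaction B:
  Bonds broken (reactants):
    C–C: 1 × 336 = 336
    C–H: 6 × 405 = 2430
    C=C: 1 × 596 = 596
    F–F: 1 × 157 = 157
    Σ(broken) = 3519 kJ
  Bonds formed (products):
    C–C: 2 × 336 = 672
    C–F: 2 × 492 = 984
    C–H: 6 × 405 = 2430
    Σ(formed) = 4086 kJ
  ΔH_B = 3519 − 4086 = −567 kJ
ΔH_A − ΔH_B = −4608 kJ, so reaction A has the more negative ΔH; |ΔH_A − ΔH_B| = 4608 kJ.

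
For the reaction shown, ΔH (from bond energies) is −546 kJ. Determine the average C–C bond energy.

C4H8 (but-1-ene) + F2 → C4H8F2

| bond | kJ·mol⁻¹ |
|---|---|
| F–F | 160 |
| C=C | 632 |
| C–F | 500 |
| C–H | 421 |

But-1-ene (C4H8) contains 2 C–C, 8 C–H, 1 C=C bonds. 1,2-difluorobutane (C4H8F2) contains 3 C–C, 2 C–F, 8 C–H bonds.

Let D be the C–C bond energy.
Σ(broken) = 2×D + 8×421 + 1×632 + 1×160 = 4160 + 2D
Σ(formed) = 3×D + 2×500 + 8×421 = 4368 + 3D
ΔH = Σ(broken) − Σ(formed) = (4160 + 2D) − (4368 + 3D) = −208 − D
Setting this equal to −546 kJ gives D = 338 kJ/mol.

D(C–C) ≈ 338 kJ/mol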